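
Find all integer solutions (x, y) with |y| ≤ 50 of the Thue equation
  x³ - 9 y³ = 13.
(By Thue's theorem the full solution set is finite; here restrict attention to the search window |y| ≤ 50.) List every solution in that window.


The equation is x³ - 9y³ = 13. For fixed y, x³ = 9·y³ + 13, so a solution requires the RHS to be a perfect cube.
Strategy: iterate y from -50 to 50, compute RHS = 9·y³ + 13, and check whether it is a (positive or negative) perfect cube.
Check small values of y:
  y = 0: RHS = 13 is not a perfect cube.
  y = 1: RHS = 22 is not a perfect cube.
  y = -1: RHS = 4 is not a perfect cube.
  y = 2: RHS = 85 is not a perfect cube.
  y = -2: RHS = -59 is not a perfect cube.
  y = 3: RHS = 256 is not a perfect cube.
  y = -3: RHS = -230 is not a perfect cube.
Continuing the search up to |y| = 50 finds no solutions either.
No (x, y) in the scanned range satisfies the equation.

No integer solutions with |y| ≤ 50.


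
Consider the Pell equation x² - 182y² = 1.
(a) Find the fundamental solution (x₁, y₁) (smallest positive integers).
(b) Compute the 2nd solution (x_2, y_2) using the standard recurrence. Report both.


Step 1: Find the fundamental solution (x₁, y₁) of x² - 182y² = 1.
  Expand √182 as a continued fraction. a₀ = ⌊√182⌋ = 13; iterate m_{k+1} = d_k·a_k − m_k, d_{k+1} = (182 − m_{k+1}²)/d_k, a_{k+1} = ⌊(a₀ + m_{k+1})/d_{k+1}⌋ (starting m₀ = 0, d₀ = 1), with convergents p_k = a_k·p_{k-1} + p_{k-2}, q_k = a_k·q_{k-1} + q_{k-2} (p₋₁ = 1, q₋₁ = 0):
  k = 0: a₀ = 13; p₀/q₀ = 13/1; p₀² − 182·q₀² = 169 − 182 = -13.
  k = 1: m = 13, d = 13, a = ⌊(13 + 13)/13⌋ = 2; p/q = (2·13 + 1)/(2·1 + 0) = 27/2; p² − 182·q² = 729 − 728 = 1.
  The first convergent with p² − 182·q² = 1 gives the fundamental solution (x₁, y₁) = (27, 2).
Step 2: Apply the recurrence (x_{n+1}, y_{n+1}) = (x₁x_n + 182y₁y_n, x₁y_n + y₁x_n) repeatedly.
  From (x_1, y_1) = (27, 2): x_2 = 27·27 + 182·2·2 = 1457; y_2 = 27·2 + 2·27 = 108.
Step 3: Verify x_2² - 182·y_2² = 2122849 - 2122848 = 1 (should be 1). ✓

(x_1, y_1) = (27, 2); (x_2, y_2) = (1457, 108).


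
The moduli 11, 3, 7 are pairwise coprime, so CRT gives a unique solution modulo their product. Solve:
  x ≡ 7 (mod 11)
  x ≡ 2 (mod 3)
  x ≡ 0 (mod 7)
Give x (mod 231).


Moduli 11, 3, 7 are pairwise coprime; by CRT there is a unique solution modulo M = 11 · 3 · 7 = 231.
Solve pairwise, accumulating the modulus:
  Start with x ≡ 7 (mod 11).
  Combine with x ≡ 2 (mod 3): since gcd(11, 3) = 1, we get a unique residue mod 33.
    Write x = 7 + 11·t and substitute into x ≡ 2 (mod 3): 11·t ≡ 2 − 7 = -5 (mod 3).
    Reduce coefficients mod 3: 2·t ≡ 1 (mod 3).
    The inverse of 2 mod 3 is 2 (since 2·2 = 4 = 1·3 + 1), so t ≡ 2·1 = 2 ≡ 2 (mod 3).
    Then x = 7 + 11·2 = 29, valid modulo lcm(11, 3) = 33: x ≡ 29 (mod 33).
  Combine with x ≡ 0 (mod 7): since gcd(33, 7) = 1, we get a unique residue mod 231.
    Write x = 29 + 33·t and substitute into x ≡ 0 (mod 7): 33·t ≡ 0 − 29 = -29 (mod 7).
    Reduce coefficients mod 7: 5·t ≡ 6 (mod 7).
    The inverse of 5 mod 7 is 3 (since 5·3 = 15 = 2·7 + 1), so t ≡ 3·6 = 18 ≡ 4 (mod 7).
    Then x = 29 + 33·4 = 161, valid modulo lcm(33, 7) = 231: x ≡ 161 (mod 231).
Verify: 161 mod 11 = 7 ✓, 161 mod 3 = 2 ✓, 161 mod 7 = 0 ✓.

x ≡ 161 (mod 231).


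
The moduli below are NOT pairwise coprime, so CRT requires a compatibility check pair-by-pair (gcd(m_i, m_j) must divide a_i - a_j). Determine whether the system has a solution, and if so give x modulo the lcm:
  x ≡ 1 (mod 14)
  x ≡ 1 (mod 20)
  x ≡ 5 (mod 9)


Moduli 14, 20, 9 are not pairwise coprime, so CRT works modulo lcm(m_i) when all pairwise compatibility conditions hold.
Pairwise compatibility: gcd(m_i, m_j) must divide a_i - a_j for every pair.
Merge one congruence at a time:
  Start: x ≡ 1 (mod 14).
  Combine with x ≡ 1 (mod 20): gcd(14, 20) = 2; 1 - 1 = 0, which IS divisible by 2, so compatible.
    Write x = 1 + 14·t and substitute into x ≡ 1 (mod 20): 14·t ≡ 1 − 1 = 0 (mod 20).
    Divide the congruence (and modulus) by g = 2: 7·t ≡ 0 (mod 10).
    The inverse of 7 mod 10 is 3 (since 7·3 = 21 = 2·10 + 1), so t ≡ 3·0 = 0 ≡ 0 (mod 10).
    Then x = 1 + 14·0 = 1, valid modulo lcm(14, 20) = 140: x ≡ 1 (mod 140).
  Combine with x ≡ 5 (mod 9): gcd(140, 9) = 1; 5 - 1 = 4, which IS divisible by 1, so compatible.
    Write x = 1 + 140·t and substitute into x ≡ 5 (mod 9): 140·t ≡ 5 − 1 = 4 (mod 9).
    Reduce coefficients mod 9: 5·t ≡ 4 (mod 9).
    The inverse of 5 mod 9 is 2 (since 5·2 = 10 = 1·9 + 1), so t ≡ 2·4 = 8 ≡ 8 (mod 9).
    Then x = 1 + 140·8 = 1121, valid modulo lcm(140, 9) = 1260: x ≡ 1121 (mod 1260).
Verify: 1121 mod 14 = 1, 1121 mod 20 = 1, 1121 mod 9 = 5.

x ≡ 1121 (mod 1260).


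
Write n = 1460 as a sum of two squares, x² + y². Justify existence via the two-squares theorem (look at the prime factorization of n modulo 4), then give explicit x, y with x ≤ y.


Step 1: Factor n = 1460 = 2^2 · 5 · 73.
Step 2: Check the mod-4 condition on each prime factor: 2 = 2 (special); 5 ≡ 1 (mod 4), exponent 1; 73 ≡ 1 (mod 4), exponent 1.
All primes ≡ 3 (mod 4) appear to even exponent (or don't appear), so by the two-squares theorem n IS expressible as a sum of two squares.
Step 3: Build a representation. Group n = k² · m with k = 2 and m = 5 · 73 = 365 (a product of primes ≡ 1 (mod 4)); a representation of m scales to one of n via (k·x)² + (k·y)² = k²(x² + y²). Each prime p ≡ 1 (mod 4) is itself a sum of two squares; find a² by testing p − a² for a perfect square:
  5: 5 − 1² = 4 = 2² ⇒ 5 = 1² + 2².
  73: 73 − 1² = 72, 73 − 2² = 69, 73 − 3² = 64 = 8² ⇒ 73 = 3² + 8².
  Combine using the Brahmagupta–Fibonacci identity (a² + b²)(c² + d²) = (ac − bd)² + (ad + bc)² = (ac + bd)² + (ad − bc)²:
  5 · 73 = 365: from (1² + 2²)(3² + 8²), take (1·3 − 2·8, 1·8 + 2·3) = (3 − 16, 8 + 6) = (-13, 14); dropping signs (only squares matter) gives (13, 14); check 13² + 14² = 169 + 196 = 365 ✓.
  Scale by k = 2: (2·13, 2·14) = (26, 28).
Step 4: Order so x ≤ y and verify: 26² + 28² = 676 + 784 = 1460 = n. ✓

n = 1460 = 26² + 28² (one valid representation with x ≤ y).


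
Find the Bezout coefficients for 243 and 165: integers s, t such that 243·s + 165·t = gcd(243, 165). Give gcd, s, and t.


Euclidean algorithm on (243, 165) — divide until remainder is 0:
  243 = 1 · 165 + 78
  165 = 2 · 78 + 9
  78 = 8 · 9 + 6
  9 = 1 · 6 + 3
  6 = 2 · 3 + 0
gcd(243, 165) = 3.
Track Bezout coefficients alongside the remainders: start with r₀ = 243 = a·1 + b·0 (s = 1, t = 0) and r₁ = 165 = a·0 + b·1 (s = 0, t = 1); each new remainder r_{k+1} = r_{k-1} − q_k·r_k inherits s_{k+1} = s_{k-1} − q_k·s_k, t_{k+1} = t_{k-1} − q_k·t_k, so r_k = a·s_k + b·t_k at every step:
  q = 1: r = 78, s = 1 − 1·0 = 1, t = 0 − 1·1 = -1  (check: 243·1 + 165·(-1) = 78)
  q = 2: r = 9, s = 0 − 2·1 = -2, t = 1 − 2·(-1) = 3  (check: 243·(-2) + 165·3 = 9)
  q = 8: r = 6, s = 1 − 8·(-2) = 17, t = -1 − 8·3 = -25  (check: 243·17 + 165·(-25) = 6)
  q = 1: r = 3, s = -2 − 1·17 = -19, t = 3 − 1·(-25) = 28  (check: 243·(-19) + 165·28 = 3)
The row with r = 3 (the gcd) gives the Bezout coefficients s = -19, t = 28.
Result: 243 · (-19) + 165 · (28) = 3.

gcd(243, 165) = 3; s = -19, t = 28 (check: 243·(-19) + 165·28 = 3).


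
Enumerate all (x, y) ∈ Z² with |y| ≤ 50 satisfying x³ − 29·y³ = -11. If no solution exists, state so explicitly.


The equation is x³ - 29y³ = -11. For fixed y, x³ = 29·y³ − 11, so a solution requires the RHS to be a perfect cube.
Strategy: iterate y from -50 to 50, compute RHS = 29·y³ − 11, and check whether it is a (positive or negative) perfect cube.
Check small values of y:
  y = 0: RHS = -11 is not a perfect cube.
  y = 1: RHS = 18 is not a perfect cube.
  y = -1: RHS = -40 is not a perfect cube.
  y = 2: RHS = 221 is not a perfect cube.
  y = -2: RHS = -243 is not a perfect cube.
  y = 3: RHS = 772 is not a perfect cube.
  y = -3: RHS = -794 is not a perfect cube.
Continuing the search up to |y| = 50 finds no solutions either.
No (x, y) in the scanned range satisfies the equation.

No integer solutions with |y| ≤ 50.


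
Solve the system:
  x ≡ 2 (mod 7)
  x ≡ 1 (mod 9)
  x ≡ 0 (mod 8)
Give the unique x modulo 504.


Moduli 7, 9, 8 are pairwise coprime; by CRT there is a unique solution modulo M = 7 · 9 · 8 = 504.
Solve pairwise, accumulating the modulus:
  Start with x ≡ 2 (mod 7).
  Combine with x ≡ 1 (mod 9): since gcd(7, 9) = 1, we get a unique residue mod 63.
    Write x = 2 + 7·t and substitute into x ≡ 1 (mod 9): 7·t ≡ 1 − 2 = -1 (mod 9).
    Reduce coefficients mod 9: 7·t ≡ 8 (mod 9).
    The inverse of 7 mod 9 is 4 (since 7·4 = 28 = 3·9 + 1), so t ≡ 4·8 = 32 ≡ 5 (mod 9).
    Then x = 2 + 7·5 = 37, valid modulo lcm(7, 9) = 63: x ≡ 37 (mod 63).
  Combine with x ≡ 0 (mod 8): since gcd(63, 8) = 1, we get a unique residue mod 504.
    Write x = 37 + 63·t and substitute into x ≡ 0 (mod 8): 63·t ≡ 0 − 37 = -37 (mod 8).
    Reduce coefficients mod 8: 7·t ≡ 3 (mod 8).
    The inverse of 7 mod 8 is 7 (since 7·7 = 49 = 6·8 + 1), so t ≡ 7·3 = 21 ≡ 5 (mod 8).
    Then x = 37 + 63·5 = 352, valid modulo lcm(63, 8) = 504: x ≡ 352 (mod 504).
Verify: 352 mod 7 = 2 ✓, 352 mod 9 = 1 ✓, 352 mod 8 = 0 ✓.

x ≡ 352 (mod 504).


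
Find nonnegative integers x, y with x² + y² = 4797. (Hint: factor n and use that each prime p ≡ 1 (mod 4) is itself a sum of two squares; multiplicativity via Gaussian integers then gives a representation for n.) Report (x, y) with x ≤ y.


Step 1: Factor n = 4797 = 3^2 · 13 · 41.
Step 2: Check the mod-4 condition on each prime factor: 3 ≡ 3 (mod 4), exponent 2 (must be even); 13 ≡ 1 (mod 4), exponent 1; 41 ≡ 1 (mod 4), exponent 1.
All primes ≡ 3 (mod 4) appear to even exponent (or don't appear), so by the two-squares theorem n IS expressible as a sum of two squares.
Step 3: Build a representation. Group n = k² · m with k = 3 and m = 13 · 41 = 533 (a product of primes ≡ 1 (mod 4)); a representation of m scales to one of n via (k·x)² + (k·y)² = k²(x² + y²). Each prime p ≡ 1 (mod 4) is itself a sum of two squares; find a² by testing p − a² for a perfect square:
  13: 13 − 1² = 12, 13 − 2² = 9 = 3² ⇒ 13 = 2² + 3².
  41: 41 − 1² = 40, 41 − 2² = 37, 41 − 3² = 32, 41 − 4² = 25 = 5² ⇒ 41 = 4² + 5².
  Combine using the Brahmagupta–Fibonacci identity (a² + b²)(c² + d²) = (ac − bd)² + (ad + bc)² = (ac + bd)² + (ad − bc)²:
  13 · 41 = 533: from (2² + 3²)(4² + 5²), take (2·4 − 3·5, 2·5 + 3·4) = (8 − 15, 10 + 12) = (-7, 22); dropping signs (only squares matter) gives (7, 22); check 7² + 22² = 49 + 484 = 533 ✓.
  Scale by k = 3: (3·7, 3·22) = (21, 66).
Step 4: Order so x ≤ y and verify: 21² + 66² = 441 + 4356 = 4797 = n. ✓

n = 4797 = 21² + 66² (one valid representation with x ≤ y).


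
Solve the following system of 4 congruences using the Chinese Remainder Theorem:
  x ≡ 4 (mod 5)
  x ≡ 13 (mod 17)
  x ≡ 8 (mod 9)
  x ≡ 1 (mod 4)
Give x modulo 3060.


Product of moduli M = 5 · 17 · 9 · 4 = 3060.
Merge one congruence at a time:
  Start: x ≡ 4 (mod 5).
  Combine with x ≡ 13 (mod 17); new modulus lcm = 85.
    Write x = 4 + 5·t and substitute into x ≡ 13 (mod 17): 5·t ≡ 13 − 4 = 9 (mod 17).
    The inverse of 5 mod 17 is 7 (since 5·7 = 35 = 2·17 + 1), so t ≡ 7·9 = 63 ≡ 12 (mod 17).
    Then x = 4 + 5·12 = 64, valid modulo lcm(5, 17) = 85: x ≡ 64 (mod 85).
  Combine with x ≡ 8 (mod 9); new modulus lcm = 765.
    Write x = 64 + 85·t and substitute into x ≡ 8 (mod 9): 85·t ≡ 8 − 64 = -56 (mod 9).
    Reduce coefficients mod 9: 4·t ≡ 7 (mod 9).
    The inverse of 4 mod 9 is 7 (since 4·7 = 28 = 3·9 + 1), so t ≡ 7·7 = 49 ≡ 4 (mod 9).
    Then x = 64 + 85·4 = 404, valid modulo lcm(85, 9) = 765: x ≡ 404 (mod 765).
  Combine with x ≡ 1 (mod 4); new modulus lcm = 3060.
    Write x = 404 + 765·t and substitute into x ≡ 1 (mod 4): 765·t ≡ 1 − 404 = -403 (mod 4).
    Reduce coefficients mod 4: 1·t ≡ 1 (mod 4).
    So t ≡ 1 (mod 4).
    Then x = 404 + 765·1 = 1169, valid modulo lcm(765, 4) = 3060: x ≡ 1169 (mod 3060).
Verify against each original: 1169 mod 5 = 4, 1169 mod 17 = 13, 1169 mod 9 = 8, 1169 mod 4 = 1.

x ≡ 1169 (mod 3060).


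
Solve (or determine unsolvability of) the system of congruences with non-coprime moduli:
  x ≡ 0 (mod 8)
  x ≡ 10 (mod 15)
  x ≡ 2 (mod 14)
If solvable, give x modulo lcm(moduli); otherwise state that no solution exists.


Moduli 8, 15, 14 are not pairwise coprime, so CRT works modulo lcm(m_i) when all pairwise compatibility conditions hold.
Pairwise compatibility: gcd(m_i, m_j) must divide a_i - a_j for every pair.
Merge one congruence at a time:
  Start: x ≡ 0 (mod 8).
  Combine with x ≡ 10 (mod 15): gcd(8, 15) = 1; 10 - 0 = 10, which IS divisible by 1, so compatible.
    Write x = 0 + 8·t and substitute into x ≡ 10 (mod 15): 8·t ≡ 10 − 0 = 10 (mod 15).
    The inverse of 8 mod 15 is 2 (since 8·2 = 16 = 1·15 + 1), so t ≡ 2·10 = 20 ≡ 5 (mod 15).
    Then x = 0 + 8·5 = 40, valid modulo lcm(8, 15) = 120: x ≡ 40 (mod 120).
  Combine with x ≡ 2 (mod 14): gcd(120, 14) = 2; 2 - 40 = -38, which IS divisible by 2, so compatible.
    Write x = 40 + 120·t and substitute into x ≡ 2 (mod 14): 120·t ≡ 2 − 40 = -38 (mod 14).
    Divide the congruence (and modulus) by g = 2: 60·t ≡ -19 (mod 7).
    Reduce coefficients mod 7: 4·t ≡ 2 (mod 7).
    The inverse of 4 mod 7 is 2 (since 4·2 = 8 = 1·7 + 1), so t ≡ 2·2 = 4 ≡ 4 (mod 7).
    Then x = 40 + 120·4 = 520, valid modulo lcm(120, 14) = 840: x ≡ 520 (mod 840).
Verify: 520 mod 8 = 0, 520 mod 15 = 10, 520 mod 14 = 2.

x ≡ 520 (mod 840).


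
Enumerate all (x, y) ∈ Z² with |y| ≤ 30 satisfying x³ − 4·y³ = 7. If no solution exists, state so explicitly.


The equation is x³ - 4y³ = 7. For fixed y, x³ = 4·y³ + 7, so a solution requires the RHS to be a perfect cube.
Strategy: iterate y from -30 to 30, compute RHS = 4·y³ + 7, and check whether it is a (positive or negative) perfect cube.
Check small values of y:
  y = 0: RHS = 7 is not a perfect cube.
  y = 1: RHS = 11 is not a perfect cube.
  y = -1: RHS = 3 is not a perfect cube.
  y = 2: RHS = 39 is not a perfect cube.
  y = -2: RHS = -25 is not a perfect cube.
  y = 3: RHS = 115 is not a perfect cube.
  y = -3: RHS = -101 is not a perfect cube.
Continuing the search up to |y| = 30 finds no solutions either.
No (x, y) in the scanned range satisfies the equation.

No integer solutions with |y| ≤ 30.


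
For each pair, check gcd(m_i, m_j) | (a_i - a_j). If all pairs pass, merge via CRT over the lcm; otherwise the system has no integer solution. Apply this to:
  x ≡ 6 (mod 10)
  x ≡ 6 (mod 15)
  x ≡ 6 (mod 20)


Moduli 10, 15, 20 are not pairwise coprime, so CRT works modulo lcm(m_i) when all pairwise compatibility conditions hold.
Pairwise compatibility: gcd(m_i, m_j) must divide a_i - a_j for every pair.
Merge one congruence at a time:
  Start: x ≡ 6 (mod 10).
  Combine with x ≡ 6 (mod 15): gcd(10, 15) = 5; 6 - 6 = 0, which IS divisible by 5, so compatible.
    Write x = 6 + 10·t and substitute into x ≡ 6 (mod 15): 10·t ≡ 6 − 6 = 0 (mod 15).
    Divide the congruence (and modulus) by g = 5: 2·t ≡ 0 (mod 3).
    The inverse of 2 mod 3 is 2 (since 2·2 = 4 = 1·3 + 1), so t ≡ 2·0 = 0 ≡ 0 (mod 3).
    Then x = 6 + 10·0 = 6, valid modulo lcm(10, 15) = 30: x ≡ 6 (mod 30).
  Combine with x ≡ 6 (mod 20): gcd(30, 20) = 10; 6 - 6 = 0, which IS divisible by 10, so compatible.
    Write x = 6 + 30·t and substitute into x ≡ 6 (mod 20): 30·t ≡ 6 − 6 = 0 (mod 20).
    Divide the congruence (and modulus) by g = 10: 3·t ≡ 0 (mod 2).
    Reduce coefficients mod 2: 1·t ≡ 0 (mod 2).
    So t ≡ 0 (mod 2).
    Then x = 6 + 30·0 = 6, valid modulo lcm(30, 20) = 60: x ≡ 6 (mod 60).
Verify: 6 mod 10 = 6, 6 mod 15 = 6, 6 mod 20 = 6.

x ≡ 6 (mod 60).


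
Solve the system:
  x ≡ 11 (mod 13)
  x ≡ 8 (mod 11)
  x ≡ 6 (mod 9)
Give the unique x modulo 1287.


Moduli 13, 11, 9 are pairwise coprime; by CRT there is a unique solution modulo M = 13 · 11 · 9 = 1287.
Solve pairwise, accumulating the modulus:
  Start with x ≡ 11 (mod 13).
  Combine with x ≡ 8 (mod 11): since gcd(13, 11) = 1, we get a unique residue mod 143.
    Write x = 11 + 13·t and substitute into x ≡ 8 (mod 11): 13·t ≡ 8 − 11 = -3 (mod 11).
    Reduce coefficients mod 11: 2·t ≡ 8 (mod 11).
    The inverse of 2 mod 11 is 6 (since 2·6 = 12 = 1·11 + 1), so t ≡ 6·8 = 48 ≡ 4 (mod 11).
    Then x = 11 + 13·4 = 63, valid modulo lcm(13, 11) = 143: x ≡ 63 (mod 143).
  Combine with x ≡ 6 (mod 9): since gcd(143, 9) = 1, we get a unique residue mod 1287.
    Write x = 63 + 143·t and substitute into x ≡ 6 (mod 9): 143·t ≡ 6 − 63 = -57 (mod 9).
    Reduce coefficients mod 9: 8·t ≡ 6 (mod 9).
    The inverse of 8 mod 9 is 8 (since 8·8 = 64 = 7·9 + 1), so t ≡ 8·6 = 48 ≡ 3 (mod 9).
    Then x = 63 + 143·3 = 492, valid modulo lcm(143, 9) = 1287: x ≡ 492 (mod 1287).
Verify: 492 mod 13 = 11 ✓, 492 mod 11 = 8 ✓, 492 mod 9 = 6 ✓.

x ≡ 492 (mod 1287).


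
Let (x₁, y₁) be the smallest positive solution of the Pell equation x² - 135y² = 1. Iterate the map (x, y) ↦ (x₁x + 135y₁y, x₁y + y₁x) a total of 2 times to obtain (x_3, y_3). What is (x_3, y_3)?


Step 1: Find the fundamental solution (x₁, y₁) of x² - 135y² = 1.
  Expand √135 as a continued fraction. a₀ = ⌊√135⌋ = 11; iterate m_{k+1} = d_k·a_k − m_k, d_{k+1} = (135 − m_{k+1}²)/d_k, a_{k+1} = ⌊(a₀ + m_{k+1})/d_{k+1}⌋ (starting m₀ = 0, d₀ = 1), with convergents p_k = a_k·p_{k-1} + p_{k-2}, q_k = a_k·q_{k-1} + q_{k-2} (p₋₁ = 1, q₋₁ = 0):
  k = 0: a₀ = 11; p₀/q₀ = 11/1; p₀² − 135·q₀² = 121 − 135 = -14.
  k = 1: m = 11, d = 14, a = ⌊(11 + 11)/14⌋ = 1; p/q = (1·11 + 1)/(1·1 + 0) = 12/1; p² − 135·q² = 144 − 135 = 9.
  k = 2: m = 3, d = 9, a = ⌊(11 + 3)/9⌋ = 1; p/q = (1·12 + 11)/(1·1 + 1) = 23/2; p² − 135·q² = 529 − 540 = -11.
  k = 3: m = 6, d = 11, a = ⌊(11 + 6)/11⌋ = 1; p/q = (1·23 + 12)/(1·2 + 1) = 35/3; p² − 135·q² = 1225 − 1215 = 10.
  k = 4: m = 5, d = 10, a = ⌊(11 + 5)/10⌋ = 1; p/q = (1·35 + 23)/(1·3 + 2) = 58/5; p² − 135·q² = 3364 − 3375 = -11.
  k = 5: m = 5, d = 11, a = ⌊(11 + 5)/11⌋ = 1; p/q = (1·58 + 35)/(1·5 + 3) = 93/8; p² − 135·q² = 8649 − 8640 = 9.
  k = 6: m = 6, d = 9, a = ⌊(11 + 6)/9⌋ = 1; p/q = (1·93 + 58)/(1·8 + 5) = 151/13; p² − 135·q² = 22801 − 22815 = -14.
  k = 7: m = 3, d = 14, a = ⌊(11 + 3)/14⌋ = 1; p/q = (1·151 + 93)/(1·13 + 8) = 244/21; p² − 135·q² = 59536 − 59535 = 1.
  The first convergent with p² − 135·q² = 1 gives the fundamental solution (x₁, y₁) = (244, 21).
Step 2: Apply the recurrence (x_{n+1}, y_{n+1}) = (x₁x_n + 135y₁y_n, x₁y_n + y₁x_n) repeatedly.
  From (x_1, y_1) = (244, 21): x_2 = 244·244 + 135·21·21 = 119071; y_2 = 244·21 + 21·244 = 10248.
  From (x_2, y_2) = (119071, 10248): x_3 = 244·119071 + 135·21·10248 = 58106404; y_3 = 244·10248 + 21·119071 = 5001003.
Step 3: Verify x_3² - 135·y_3² = 3376354185811216 - 3376354185811215 = 1 (should be 1). ✓

(x_1, y_1) = (244, 21); (x_3, y_3) = (58106404, 5001003).


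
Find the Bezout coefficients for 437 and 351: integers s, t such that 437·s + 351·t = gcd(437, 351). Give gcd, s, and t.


Euclidean algorithm on (437, 351) — divide until remainder is 0:
  437 = 1 · 351 + 86
  351 = 4 · 86 + 7
  86 = 12 · 7 + 2
  7 = 3 · 2 + 1
  2 = 2 · 1 + 0
gcd(437, 351) = 1.
Track Bezout coefficients alongside the remainders: start with r₀ = 437 = a·1 + b·0 (s = 1, t = 0) and r₁ = 351 = a·0 + b·1 (s = 0, t = 1); each new remainder r_{k+1} = r_{k-1} − q_k·r_k inherits s_{k+1} = s_{k-1} − q_k·s_k, t_{k+1} = t_{k-1} − q_k·t_k, so r_k = a·s_k + b·t_k at every step:
  q = 1: r = 86, s = 1 − 1·0 = 1, t = 0 − 1·1 = -1  (check: 437·1 + 351·(-1) = 86)
  q = 4: r = 7, s = 0 − 4·1 = -4, t = 1 − 4·(-1) = 5  (check: 437·(-4) + 351·5 = 7)
  q = 12: r = 2, s = 1 − 12·(-4) = 49, t = -1 − 12·5 = -61  (check: 437·49 + 351·(-61) = 2)
  q = 3: r = 1, s = -4 − 3·49 = -151, t = 5 − 3·(-61) = 188  (check: 437·(-151) + 351·188 = 1)
The row with r = 1 (the gcd) gives the Bezout coefficients s = -151, t = 188.
Result: 437 · (-151) + 351 · (188) = 1.

gcd(437, 351) = 1; s = -151, t = 188 (check: 437·(-151) + 351·188 = 1).


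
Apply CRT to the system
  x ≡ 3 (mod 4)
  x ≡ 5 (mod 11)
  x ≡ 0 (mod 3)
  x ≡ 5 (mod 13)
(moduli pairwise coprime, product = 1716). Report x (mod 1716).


Product of moduli M = 4 · 11 · 3 · 13 = 1716.
Merge one congruence at a time:
  Start: x ≡ 3 (mod 4).
  Combine with x ≡ 5 (mod 11); new modulus lcm = 44.
    Write x = 3 + 4·t and substitute into x ≡ 5 (mod 11): 4·t ≡ 5 − 3 = 2 (mod 11).
    The inverse of 4 mod 11 is 3 (since 4·3 = 12 = 1·11 + 1), so t ≡ 3·2 = 6 ≡ 6 (mod 11).
    Then x = 3 + 4·6 = 27, valid modulo lcm(4, 11) = 44: x ≡ 27 (mod 44).
  Combine with x ≡ 0 (mod 3); new modulus lcm = 132.
    Write x = 27 + 44·t and substitute into x ≡ 0 (mod 3): 44·t ≡ 0 − 27 = -27 (mod 3).
    Reduce coefficients mod 3: 2·t ≡ 0 (mod 3).
    The inverse of 2 mod 3 is 2 (since 2·2 = 4 = 1·3 + 1), so t ≡ 2·0 = 0 ≡ 0 (mod 3).
    Then x = 27 + 44·0 = 27, valid modulo lcm(44, 3) = 132: x ≡ 27 (mod 132).
  Combine with x ≡ 5 (mod 13); new modulus lcm = 1716.
    Write x = 27 + 132·t and substitute into x ≡ 5 (mod 13): 132·t ≡ 5 − 27 = -22 (mod 13).
    Reduce coefficients mod 13: 2·t ≡ 4 (mod 13).
    The inverse of 2 mod 13 is 7 (since 2·7 = 14 = 1·13 + 1), so t ≡ 7·4 = 28 ≡ 2 (mod 13).
    Then x = 27 + 132·2 = 291, valid modulo lcm(132, 13) = 1716: x ≡ 291 (mod 1716).
Verify against each original: 291 mod 4 = 3, 291 mod 11 = 5, 291 mod 3 = 0, 291 mod 13 = 5.

x ≡ 291 (mod 1716).


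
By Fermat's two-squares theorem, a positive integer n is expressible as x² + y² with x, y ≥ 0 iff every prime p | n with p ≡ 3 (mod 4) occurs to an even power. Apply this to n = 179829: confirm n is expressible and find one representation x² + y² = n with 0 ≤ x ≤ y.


Step 1: Factor n = 179829 = 3^2 · 13 · 29 · 53.
Step 2: Check the mod-4 condition on each prime factor: 3 ≡ 3 (mod 4), exponent 2 (must be even); 13 ≡ 1 (mod 4), exponent 1; 29 ≡ 1 (mod 4), exponent 1; 53 ≡ 1 (mod 4), exponent 1.
All primes ≡ 3 (mod 4) appear to even exponent (or don't appear), so by the two-squares theorem n IS expressible as a sum of two squares.
Step 3: Build a representation. Group n = k² · m with k = 3 and m = 13 · 29 · 53 = 19981 (a product of primes ≡ 1 (mod 4)); a representation of m scales to one of n via (k·x)² + (k·y)² = k²(x² + y²). Each prime p ≡ 1 (mod 4) is itself a sum of two squares; find a² by testing p − a² for a perfect square:
  13: 13 − 1² = 12, 13 − 2² = 9 = 3² ⇒ 13 = 2² + 3².
  29: 29 − 1² = 28, 29 − 2² = 25 = 5² ⇒ 29 = 2² + 5².
  53: 53 − 1² = 52, 53 − 2² = 49 = 7² ⇒ 53 = 2² + 7².
  Combine using the Brahmagupta–Fibonacci identity (a² + b²)(c² + d²) = (ac − bd)² + (ad + bc)² = (ac + bd)² + (ad − bc)²:
  13 · 29 = 377: from (2² + 3²)(2² + 5²), take (2·2 − 3·5, 2·5 + 3·2) = (4 − 15, 10 + 6) = (-11, 16); dropping signs (only squares matter) gives (11, 16); check 11² + 16² = 121 + 256 = 377 ✓.
  377 · 53 = 19981: from (11² + 16²)(2² + 7²), take (11·2 − 16·7, 11·7 + 16·2) = (22 − 112, 77 + 32) = (-90, 109); dropping signs (only squares matter) gives (90, 109); check 90² + 109² = 8100 + 11881 = 19981 ✓.
  Scale by k = 3: (3·90, 3·109) = (270, 327).
Step 4: Order so x ≤ y and verify: 270² + 327² = 72900 + 106929 = 179829 = n. ✓

n = 179829 = 270² + 327² (one valid representation with x ≤ y).


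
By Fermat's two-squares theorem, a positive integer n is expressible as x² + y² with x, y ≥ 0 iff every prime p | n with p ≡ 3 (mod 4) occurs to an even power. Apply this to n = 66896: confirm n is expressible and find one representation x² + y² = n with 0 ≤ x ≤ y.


Step 1: Factor n = 66896 = 2^4 · 37 · 113.
Step 2: Check the mod-4 condition on each prime factor: 2 = 2 (special); 37 ≡ 1 (mod 4), exponent 1; 113 ≡ 1 (mod 4), exponent 1.
All primes ≡ 3 (mod 4) appear to even exponent (or don't appear), so by the two-squares theorem n IS expressible as a sum of two squares.
Step 3: Build a representation. Group n = k² · m with k = 4 and m = 37 · 113 = 4181 (a product of primes ≡ 1 (mod 4)); a representation of m scales to one of n via (k·x)² + (k·y)² = k²(x² + y²). Each prime p ≡ 1 (mod 4) is itself a sum of two squares; find a² by testing p − a² for a perfect square:
  37: 37 − 1² = 36 = 6² ⇒ 37 = 1² + 6².
  113: 113 − 1² = 112, 113 − 2² = 109, 113 − 3² = 104, 113 − 4² = 97, 113 − 5² = 88, 113 − 6² = 77, 113 − 7² = 64 = 8² ⇒ 113 = 7² + 8².
  Combine using the Brahmagupta–Fibonacci identity (a² + b²)(c² + d²) = (ac − bd)² + (ad + bc)² = (ac + bd)² + (ad − bc)²:
  37 · 113 = 4181: from (1² + 6²)(7² + 8²), take (1·7 − 6·8, 1·8 + 6·7) = (7 − 48, 8 + 42) = (-41, 50); dropping signs (only squares matter) gives (41, 50); check 41² + 50² = 1681 + 2500 = 4181 ✓.
  Scale by k = 4: (4·41, 4·50) = (164, 200).
Step 4: Order so x ≤ y and verify: 164² + 200² = 26896 + 40000 = 66896 = n. ✓

n = 66896 = 164² + 200² (one valid representation with x ≤ y).


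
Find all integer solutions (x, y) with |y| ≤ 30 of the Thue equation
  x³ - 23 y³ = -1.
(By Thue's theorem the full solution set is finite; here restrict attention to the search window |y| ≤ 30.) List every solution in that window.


The equation is x³ - 23y³ = -1. For fixed y, x³ = 23·y³ − 1, so a solution requires the RHS to be a perfect cube.
Strategy: iterate y from -30 to 30, compute RHS = 23·y³ − 1, and check whether it is a (positive or negative) perfect cube.
Check small values of y:
  y = 0: RHS = -1 = (-1)³ ⇒ x = -1 works.
  y = 1: RHS = 22 is not a perfect cube.
  y = -1: RHS = -24 is not a perfect cube.
  y = 2: RHS = 183 is not a perfect cube.
  y = -2: RHS = -185 is not a perfect cube.
  y = 3: RHS = 620 is not a perfect cube.
  y = -3: RHS = -622 is not a perfect cube.
Continuing the search up to |y| = 30 finds no further solutions beyond those listed.
Collected solutions: (-1, 0).

Solutions (with |y| ≤ 30): (-1, 0).


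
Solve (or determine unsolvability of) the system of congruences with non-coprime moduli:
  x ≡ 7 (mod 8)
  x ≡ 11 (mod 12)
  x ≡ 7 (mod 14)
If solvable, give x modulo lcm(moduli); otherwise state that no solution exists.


Moduli 8, 12, 14 are not pairwise coprime, so CRT works modulo lcm(m_i) when all pairwise compatibility conditions hold.
Pairwise compatibility: gcd(m_i, m_j) must divide a_i - a_j for every pair.
Merge one congruence at a time:
  Start: x ≡ 7 (mod 8).
  Combine with x ≡ 11 (mod 12): gcd(8, 12) = 4; 11 - 7 = 4, which IS divisible by 4, so compatible.
    Write x = 7 + 8·t and substitute into x ≡ 11 (mod 12): 8·t ≡ 11 − 7 = 4 (mod 12).
    Divide the congruence (and modulus) by g = 4: 2·t ≡ 1 (mod 3).
    The inverse of 2 mod 3 is 2 (since 2·2 = 4 = 1·3 + 1), so t ≡ 2·1 = 2 ≡ 2 (mod 3).
    Then x = 7 + 8·2 = 23, valid modulo lcm(8, 12) = 24: x ≡ 23 (mod 24).
  Combine with x ≡ 7 (mod 14): gcd(24, 14) = 2; 7 - 23 = -16, which IS divisible by 2, so compatible.
    Write x = 23 + 24·t and substitute into x ≡ 7 (mod 14): 24·t ≡ 7 − 23 = -16 (mod 14).
    Divide the congruence (and modulus) by g = 2: 12·t ≡ -8 (mod 7).
    Reduce coefficients mod 7: 5·t ≡ 6 (mod 7).
    The inverse of 5 mod 7 is 3 (since 5·3 = 15 = 2·7 + 1), so t ≡ 3·6 = 18 ≡ 4 (mod 7).
    Then x = 23 + 24·4 = 119, valid modulo lcm(24, 14) = 168: x ≡ 119 (mod 168).
Verify: 119 mod 8 = 7, 119 mod 12 = 11, 119 mod 14 = 7.

x ≡ 119 (mod 168).


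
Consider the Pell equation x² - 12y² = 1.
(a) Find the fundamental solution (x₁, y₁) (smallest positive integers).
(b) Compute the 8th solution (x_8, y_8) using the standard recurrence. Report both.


Step 1: Find the fundamental solution (x₁, y₁) of x² - 12y² = 1.
  Expand √12 as a continued fraction. a₀ = ⌊√12⌋ = 3; iterate m_{k+1} = d_k·a_k − m_k, d_{k+1} = (12 − m_{k+1}²)/d_k, a_{k+1} = ⌊(a₀ + m_{k+1})/d_{k+1}⌋ (starting m₀ = 0, d₀ = 1), with convergents p_k = a_k·p_{k-1} + p_{k-2}, q_k = a_k·q_{k-1} + q_{k-2} (p₋₁ = 1, q₋₁ = 0):
  k = 0: a₀ = 3; p₀/q₀ = 3/1; p₀² − 12·q₀² = 9 − 12 = -3.
  k = 1: m = 3, d = 3, a = ⌊(3 + 3)/3⌋ = 2; p/q = (2·3 + 1)/(2·1 + 0) = 7/2; p² − 12·q² = 49 − 48 = 1.
  The first convergent with p² − 12·q² = 1 gives the fundamental solution (x₁, y₁) = (7, 2).
Step 2: Apply the recurrence (x_{n+1}, y_{n+1}) = (x₁x_n + 12y₁y_n, x₁y_n + y₁x_n) repeatedly.
  From (x_1, y_1) = (7, 2): x_2 = 7·7 + 12·2·2 = 97; y_2 = 7·2 + 2·7 = 28.
  From (x_2, y_2) = (97, 28): x_3 = 7·97 + 12·2·28 = 1351; y_3 = 7·28 + 2·97 = 390.
  From (x_3, y_3) = (1351, 390): x_4 = 7·1351 + 12·2·390 = 18817; y_4 = 7·390 + 2·1351 = 5432.
  From (x_4, y_4) = (18817, 5432): x_5 = 7·18817 + 12·2·5432 = 262087; y_5 = 7·5432 + 2·18817 = 75658.
  From (x_5, y_5) = (262087, 75658): x_6 = 7·262087 + 12·2·75658 = 3650401; y_6 = 7·75658 + 2·262087 = 1053780.
  From (x_6, y_6) = (3650401, 1053780): x_7 = 7·3650401 + 12·2·1053780 = 50843527; y_7 = 7·1053780 + 2·3650401 = 14677262.
  From (x_7, y_7) = (50843527, 14677262): x_8 = 7·50843527 + 12·2·14677262 = 708158977; y_8 = 7·14677262 + 2·50843527 = 204427888.
Step 3: Verify x_8² - 12·y_8² = 501489136705686529 - 501489136705686528 = 1 (should be 1). ✓

(x_1, y_1) = (7, 2); (x_8, y_8) = (708158977, 204427888).


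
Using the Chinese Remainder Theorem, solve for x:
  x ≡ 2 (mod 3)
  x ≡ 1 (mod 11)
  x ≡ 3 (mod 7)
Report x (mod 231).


Moduli 3, 11, 7 are pairwise coprime; by CRT there is a unique solution modulo M = 3 · 11 · 7 = 231.
Solve pairwise, accumulating the modulus:
  Start with x ≡ 2 (mod 3).
  Combine with x ≡ 1 (mod 11): since gcd(3, 11) = 1, we get a unique residue mod 33.
    Write x = 2 + 3·t and substitute into x ≡ 1 (mod 11): 3·t ≡ 1 − 2 = -1 (mod 11).
    Reduce coefficients mod 11: 3·t ≡ 10 (mod 11).
    The inverse of 3 mod 11 is 4 (since 3·4 = 12 = 1·11 + 1), so t ≡ 4·10 = 40 ≡ 7 (mod 11).
    Then x = 2 + 3·7 = 23, valid modulo lcm(3, 11) = 33: x ≡ 23 (mod 33).
  Combine with x ≡ 3 (mod 7): since gcd(33, 7) = 1, we get a unique residue mod 231.
    Write x = 23 + 33·t and substitute into x ≡ 3 (mod 7): 33·t ≡ 3 − 23 = -20 (mod 7).
    Reduce coefficients mod 7: 5·t ≡ 1 (mod 7).
    The inverse of 5 mod 7 is 3 (since 5·3 = 15 = 2·7 + 1), so t ≡ 3·1 = 3 ≡ 3 (mod 7).
    Then x = 23 + 33·3 = 122, valid modulo lcm(33, 7) = 231: x ≡ 122 (mod 231).
Verify: 122 mod 3 = 2 ✓, 122 mod 11 = 1 ✓, 122 mod 7 = 3 ✓.

x ≡ 122 (mod 231).


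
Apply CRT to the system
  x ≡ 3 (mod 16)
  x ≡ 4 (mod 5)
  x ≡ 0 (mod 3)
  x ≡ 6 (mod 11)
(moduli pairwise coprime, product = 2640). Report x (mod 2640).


Product of moduli M = 16 · 5 · 3 · 11 = 2640.
Merge one congruence at a time:
  Start: x ≡ 3 (mod 16).
  Combine with x ≡ 4 (mod 5); new modulus lcm = 80.
    Write x = 3 + 16·t and substitute into x ≡ 4 (mod 5): 16·t ≡ 4 − 3 = 1 (mod 5).
    Reduce coefficients mod 5: 1·t ≡ 1 (mod 5).
    So t ≡ 1 (mod 5).
    Then x = 3 + 16·1 = 19, valid modulo lcm(16, 5) = 80: x ≡ 19 (mod 80).
  Combine with x ≡ 0 (mod 3); new modulus lcm = 240.
    Write x = 19 + 80·t and substitute into x ≡ 0 (mod 3): 80·t ≡ 0 − 19 = -19 (mod 3).
    Reduce coefficients mod 3: 2·t ≡ 2 (mod 3).
    The inverse of 2 mod 3 is 2 (since 2·2 = 4 = 1·3 + 1), so t ≡ 2·2 = 4 ≡ 1 (mod 3).
    Then x = 19 + 80·1 = 99, valid modulo lcm(80, 3) = 240: x ≡ 99 (mod 240).
  Combine with x ≡ 6 (mod 11); new modulus lcm = 2640.
    Write x = 99 + 240·t and substitute into x ≡ 6 (mod 11): 240·t ≡ 6 − 99 = -93 (mod 11).
    Reduce coefficients mod 11: 9·t ≡ 6 (mod 11).
    The inverse of 9 mod 11 is 5 (since 9·5 = 45 = 4·11 + 1), so t ≡ 5·6 = 30 ≡ 8 (mod 11).
    Then x = 99 + 240·8 = 2019, valid modulo lcm(240, 11) = 2640: x ≡ 2019 (mod 2640).
Verify against each original: 2019 mod 16 = 3, 2019 mod 5 = 4, 2019 mod 3 = 0, 2019 mod 11 = 6.

x ≡ 2019 (mod 2640).


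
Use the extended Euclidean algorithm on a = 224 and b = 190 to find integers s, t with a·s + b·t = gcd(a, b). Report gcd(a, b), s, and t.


Euclidean algorithm on (224, 190) — divide until remainder is 0:
  224 = 1 · 190 + 34
  190 = 5 · 34 + 20
  34 = 1 · 20 + 14
  20 = 1 · 14 + 6
  14 = 2 · 6 + 2
  6 = 3 · 2 + 0
gcd(224, 190) = 2.
Track Bezout coefficients alongside the remainders: start with r₀ = 224 = a·1 + b·0 (s = 1, t = 0) and r₁ = 190 = a·0 + b·1 (s = 0, t = 1); each new remainder r_{k+1} = r_{k-1} − q_k·r_k inherits s_{k+1} = s_{k-1} − q_k·s_k, t_{k+1} = t_{k-1} − q_k·t_k, so r_k = a·s_k + b·t_k at every step:
  q = 1: r = 34, s = 1 − 1·0 = 1, t = 0 − 1·1 = -1  (check: 224·1 + 190·(-1) = 34)
  q = 5: r = 20, s = 0 − 5·1 = -5, t = 1 − 5·(-1) = 6  (check: 224·(-5) + 190·6 = 20)
  q = 1: r = 14, s = 1 − 1·(-5) = 6, t = -1 − 1·6 = -7  (check: 224·6 + 190·(-7) = 14)
  q = 1: r = 6, s = -5 − 1·6 = -11, t = 6 − 1·(-7) = 13  (check: 224·(-11) + 190·13 = 6)
  q = 2: r = 2, s = 6 − 2·(-11) = 28, t = -7 − 2·13 = -33  (check: 224·28 + 190·(-33) = 2)
The row with r = 2 (the gcd) gives the Bezout coefficients s = 28, t = -33.
Result: 224 · (28) + 190 · (-33) = 2.

gcd(224, 190) = 2; s = 28, t = -33 (check: 224·28 + 190·(-33) = 2).


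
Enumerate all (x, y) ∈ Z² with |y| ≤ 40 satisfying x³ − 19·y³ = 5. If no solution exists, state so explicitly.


The equation is x³ - 19y³ = 5. For fixed y, x³ = 19·y³ + 5, so a solution requires the RHS to be a perfect cube.
Strategy: iterate y from -40 to 40, compute RHS = 19·y³ + 5, and check whether it is a (positive or negative) perfect cube.
Check small values of y:
  y = 0: RHS = 5 is not a perfect cube.
  y = 1: RHS = 24 is not a perfect cube.
  y = -1: RHS = -14 is not a perfect cube.
  y = 2: RHS = 157 is not a perfect cube.
  y = -2: RHS = -147 is not a perfect cube.
  y = 3: RHS = 518 is not a perfect cube.
  y = -3: RHS = -508 is not a perfect cube.
Continuing the search up to |y| = 40 finds no solutions either.
No (x, y) in the scanned range satisfies the equation.

No integer solutions with |y| ≤ 40.


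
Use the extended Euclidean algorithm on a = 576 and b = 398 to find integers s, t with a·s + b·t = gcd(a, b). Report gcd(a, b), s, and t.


Euclidean algorithm on (576, 398) — divide until remainder is 0:
  576 = 1 · 398 + 178
  398 = 2 · 178 + 42
  178 = 4 · 42 + 10
  42 = 4 · 10 + 2
  10 = 5 · 2 + 0
gcd(576, 398) = 2.
Track Bezout coefficients alongside the remainders: start with r₀ = 576 = a·1 + b·0 (s = 1, t = 0) and r₁ = 398 = a·0 + b·1 (s = 0, t = 1); each new remainder r_{k+1} = r_{k-1} − q_k·r_k inherits s_{k+1} = s_{k-1} − q_k·s_k, t_{k+1} = t_{k-1} − q_k·t_k, so r_k = a·s_k + b·t_k at every step:
  q = 1: r = 178, s = 1 − 1·0 = 1, t = 0 − 1·1 = -1  (check: 576·1 + 398·(-1) = 178)
  q = 2: r = 42, s = 0 − 2·1 = -2, t = 1 − 2·(-1) = 3  (check: 576·(-2) + 398·3 = 42)
  q = 4: r = 10, s = 1 − 4·(-2) = 9, t = -1 − 4·3 = -13  (check: 576·9 + 398·(-13) = 10)
  q = 4: r = 2, s = -2 − 4·9 = -38, t = 3 − 4·(-13) = 55  (check: 576·(-38) + 398·55 = 2)
The row with r = 2 (the gcd) gives the Bezout coefficients s = -38, t = 55.
Result: 576 · (-38) + 398 · (55) = 2.

gcd(576, 398) = 2; s = -38, t = 55 (check: 576·(-38) + 398·55 = 2).


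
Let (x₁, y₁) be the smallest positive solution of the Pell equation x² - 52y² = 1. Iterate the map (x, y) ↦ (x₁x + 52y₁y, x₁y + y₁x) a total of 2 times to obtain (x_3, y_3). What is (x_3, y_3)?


Step 1: Find the fundamental solution (x₁, y₁) of x² - 52y² = 1.
  Expand √52 as a continued fraction. a₀ = ⌊√52⌋ = 7; iterate m_{k+1} = d_k·a_k − m_k, d_{k+1} = (52 − m_{k+1}²)/d_k, a_{k+1} = ⌊(a₀ + m_{k+1})/d_{k+1}⌋ (starting m₀ = 0, d₀ = 1), with convergents p_k = a_k·p_{k-1} + p_{k-2}, q_k = a_k·q_{k-1} + q_{k-2} (p₋₁ = 1, q₋₁ = 0):
  k = 0: a₀ = 7; p₀/q₀ = 7/1; p₀² − 52·q₀² = 49 − 52 = -3.
  k = 1: m = 7, d = 3, a = ⌊(7 + 7)/3⌋ = 4; p/q = (4·7 + 1)/(4·1 + 0) = 29/4; p² − 52·q² = 841 − 832 = 9.
  k = 2: m = 5, d = 9, a = ⌊(7 + 5)/9⌋ = 1; p/q = (1·29 + 7)/(1·4 + 1) = 36/5; p² − 52·q² = 1296 − 1300 = -4.
  k = 3: m = 4, d = 4, a = ⌊(7 + 4)/4⌋ = 2; p/q = (2·36 + 29)/(2·5 + 4) = 101/14; p² − 52·q² = 10201 − 10192 = 9.
  k = 4: m = 4, d = 9, a = ⌊(7 + 4)/9⌋ = 1; p/q = (1·101 + 36)/(1·14 + 5) = 137/19; p² − 52·q² = 18769 − 18772 = -3.
  k = 5: m = 5, d = 3, a = ⌊(7 + 5)/3⌋ = 4; p/q = (4·137 + 101)/(4·19 + 14) = 649/90; p² − 52·q² = 421201 − 421200 = 1.
  The first convergent with p² − 52·q² = 1 gives the fundamental solution (x₁, y₁) = (649, 90).
Step 2: Apply the recurrence (x_{n+1}, y_{n+1}) = (x₁x_n + 52y₁y_n, x₁y_n + y₁x_n) repeatedly.
  From (x_1, y_1) = (649, 90): x_2 = 649·649 + 52·90·90 = 842401; y_2 = 649·90 + 90·649 = 116820.
  From (x_2, y_2) = (842401, 116820): x_3 = 649·842401 + 52·90·116820 = 1093435849; y_3 = 649·116820 + 90·842401 = 151632270.
Step 3: Verify x_3² - 52·y_3² = 1195601955878350801 - 1195601955878350800 = 1 (should be 1). ✓

(x_1, y_1) = (649, 90); (x_3, y_3) = (1093435849, 151632270).


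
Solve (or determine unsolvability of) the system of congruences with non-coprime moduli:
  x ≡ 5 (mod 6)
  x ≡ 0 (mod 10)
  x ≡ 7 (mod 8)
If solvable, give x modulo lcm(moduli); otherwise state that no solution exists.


Moduli 6, 10, 8 are not pairwise coprime, so CRT works modulo lcm(m_i) when all pairwise compatibility conditions hold.
Pairwise compatibility: gcd(m_i, m_j) must divide a_i - a_j for every pair.
Merge one congruence at a time:
  Start: x ≡ 5 (mod 6).
  Combine with x ≡ 0 (mod 10): gcd(6, 10) = 2, and 0 - 5 = -5 is NOT divisible by 2.
    ⇒ system is inconsistent (no integer solution).

No solution (the system is inconsistent).


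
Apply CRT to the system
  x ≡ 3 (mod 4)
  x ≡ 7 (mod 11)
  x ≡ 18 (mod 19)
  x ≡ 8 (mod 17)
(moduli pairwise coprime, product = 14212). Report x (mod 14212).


Product of moduli M = 4 · 11 · 19 · 17 = 14212.
Merge one congruence at a time:
  Start: x ≡ 3 (mod 4).
  Combine with x ≡ 7 (mod 11); new modulus lcm = 44.
    Write x = 3 + 4·t and substitute into x ≡ 7 (mod 11): 4·t ≡ 7 − 3 = 4 (mod 11).
    The inverse of 4 mod 11 is 3 (since 4·3 = 12 = 1·11 + 1), so t ≡ 3·4 = 12 ≡ 1 (mod 11).
    Then x = 3 + 4·1 = 7, valid modulo lcm(4, 11) = 44: x ≡ 7 (mod 44).
  Combine with x ≡ 18 (mod 19); new modulus lcm = 836.
    Write x = 7 + 44·t and substitute into x ≡ 18 (mod 19): 44·t ≡ 18 − 7 = 11 (mod 19).
    Reduce coefficients mod 19: 6·t ≡ 11 (mod 19).
    The inverse of 6 mod 19 is 16 (since 6·16 = 96 = 5·19 + 1), so t ≡ 16·11 = 176 ≡ 5 (mod 19).
    Then x = 7 + 44·5 = 227, valid modulo lcm(44, 19) = 836: x ≡ 227 (mod 836).
  Combine with x ≡ 8 (mod 17); new modulus lcm = 14212.
    Write x = 227 + 836·t and substitute into x ≡ 8 (mod 17): 836·t ≡ 8 − 227 = -219 (mod 17).
    Reduce coefficients mod 17: 3·t ≡ 2 (mod 17).
    The inverse of 3 mod 17 is 6 (since 3·6 = 18 = 1·17 + 1), so t ≡ 6·2 = 12 ≡ 12 (mod 17).
    Then x = 227 + 836·12 = 10259, valid modulo lcm(836, 17) = 14212: x ≡ 10259 (mod 14212).
Verify against each original: 10259 mod 4 = 3, 10259 mod 11 = 7, 10259 mod 19 = 18, 10259 mod 17 = 8.

x ≡ 10259 (mod 14212).
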